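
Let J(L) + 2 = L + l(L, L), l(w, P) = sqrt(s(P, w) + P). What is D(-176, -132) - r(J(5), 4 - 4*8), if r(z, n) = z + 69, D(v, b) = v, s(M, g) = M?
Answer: -248 - sqrt(10) ≈ -251.16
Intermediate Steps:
l(w, P) = sqrt(2)*sqrt(P) (l(w, P) = sqrt(P + P) = sqrt(2*P) = sqrt(2)*sqrt(P))
J(L) = -2 + L + sqrt(2)*sqrt(L) (J(L) = -2 + (L + sqrt(2)*sqrt(L)) = -2 + L + sqrt(2)*sqrt(L))
r(z, n) = 69 + z
D(-176, -132) - r(J(5), 4 - 4*8) = -176 - (69 + (-2 + 5 + sqrt(2)*sqrt(5))) = -176 - (69 + (-2 + 5 + sqrt(10))) = -176 - (69 + (3 + sqrt(10))) = -176 - (72 + sqrt(10)) = -176 + (-72 - sqrt(10)) = -248 - sqrt(10)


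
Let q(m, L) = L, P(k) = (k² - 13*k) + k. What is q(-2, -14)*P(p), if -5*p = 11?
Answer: -10934/25 ≈ -437.36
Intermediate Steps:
p = -11/5 (p = -⅕*11 = -11/5 ≈ -2.2000)
P(k) = k² - 12*k
q(-2, -14)*P(p) = -(-154)*(-12 - 11/5)/5 = -(-154)*(-71)/(5*5) = -14*781/25 = -10934/25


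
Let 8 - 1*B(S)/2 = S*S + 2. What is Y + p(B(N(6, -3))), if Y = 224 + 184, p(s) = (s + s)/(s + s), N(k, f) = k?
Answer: 409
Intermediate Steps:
B(S) = 12 - 2*S² (B(S) = 16 - 2*(S*S + 2) = 16 - 2*(S² + 2) = 16 - 2*(2 + S²) = 16 + (-4 - 2*S²) = 12 - 2*S²)
p(s) = 1 (p(s) = (2*s)/((2*s)) = (2*s)*(1/(2*s)) = 1)
Y = 408
Y + p(B(N(6, -3))) = 408 + 1 = 409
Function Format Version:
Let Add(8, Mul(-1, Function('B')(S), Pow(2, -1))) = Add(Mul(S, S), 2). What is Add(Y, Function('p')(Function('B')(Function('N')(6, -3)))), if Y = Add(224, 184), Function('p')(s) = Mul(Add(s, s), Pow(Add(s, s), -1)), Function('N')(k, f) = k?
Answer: 409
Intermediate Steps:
Function('B')(S) = Add(12, Mul(-2, Pow(S, 2))) (Function('B')(S) = Add(16, Mul(-2, Add(Mul(S, S), 2))) = Add(16, Mul(-2, Add(Pow(S, 2), 2))) = Add(16, Mul(-2, Add(2, Pow(S, 2)))) = Add(16, Add(-4, Mul(-2, Pow(S, 2)))) = Add(12, Mul(-2, Pow(S, 2))))
Function('p')(s) = 1 (Function('p')(s) = Mul(Mul(2, s), Pow(Mul(2, s), -1)) = Mul(Mul(2, s), Mul(Rational(1, 2), Pow(s, -1))) = 1)
Y = 408
Add(Y, Function('p')(Function('B')(Function('N')(6, -3)))) = Add(408, 1) = 409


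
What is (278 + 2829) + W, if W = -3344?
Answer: -237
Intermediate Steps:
(278 + 2829) + W = (278 + 2829) - 3344 = 3107 - 3344 = -237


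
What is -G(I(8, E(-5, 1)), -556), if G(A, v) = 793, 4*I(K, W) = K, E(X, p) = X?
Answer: -793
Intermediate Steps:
I(K, W) = K/4
-G(I(8, E(-5, 1)), -556) = -1*793 = -793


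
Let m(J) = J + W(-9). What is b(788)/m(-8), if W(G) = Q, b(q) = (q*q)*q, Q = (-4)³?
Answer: -61162984/9 ≈ -6.7959e+6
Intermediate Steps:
Q = -64
b(q) = q³ (b(q) = q²*q = q³)
W(G) = -64
m(J) = -64 + J (m(J) = J - 64 = -64 + J)
b(788)/m(-8) = 788³/(-64 - 8) = 489303872/(-72) = 489303872*(-1/72) = -61162984/9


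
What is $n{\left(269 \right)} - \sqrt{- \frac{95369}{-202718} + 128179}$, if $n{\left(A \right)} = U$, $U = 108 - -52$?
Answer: $160 - \frac{\sqrt{5267482467251738}}{202718} \approx -198.02$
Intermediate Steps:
$U = 160$ ($U = 108 + 52 = 160$)
$n{\left(A \right)} = 160$
$n{\left(269 \right)} - \sqrt{- \frac{95369}{-202718} + 128179} = 160 - \sqrt{- \frac{95369}{-202718} + 128179} = 160 - \sqrt{\left(-95369\right) \left(- \frac{1}{202718}\right) + 128179} = 160 - \sqrt{\frac{95369}{202718} + 128179} = 160 - \sqrt{\frac{25984285891}{202718}} = 160 - \frac{\sqrt{5267482467251738}}{202718}$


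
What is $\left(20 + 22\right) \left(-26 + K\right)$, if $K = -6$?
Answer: $-1344$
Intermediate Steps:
$\left(20 + 22\right) \left(-26 + K\right) = \left(20 + 22\right) \left(-26 - 6\right) = 42 \left(-32\right) = -1344$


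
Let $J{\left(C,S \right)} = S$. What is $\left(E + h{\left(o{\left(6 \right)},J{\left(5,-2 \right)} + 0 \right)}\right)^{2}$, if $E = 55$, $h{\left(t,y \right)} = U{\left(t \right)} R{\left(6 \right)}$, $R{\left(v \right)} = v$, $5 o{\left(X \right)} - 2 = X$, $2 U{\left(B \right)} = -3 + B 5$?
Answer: $4900$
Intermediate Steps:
$U{\left(B \right)} = - \frac{3}{2} + \frac{5 B}{2}$ ($U{\left(B \right)} = \frac{-3 + B 5}{2} = \frac{-3 + 5 B}{2} = - \frac{3}{2} + \frac{5 B}{2}$)
$o{\left(X \right)} = \frac{2}{5} + \frac{X}{5}$
$h{\left(t,y \right)} = -9 + 15 t$ ($h{\left(t,y \right)} = \left(- \frac{3}{2} + \frac{5 t}{2}\right) 6 = -9 + 15 t$)
$\left(E + h{\left(o{\left(6 \right)},J{\left(5,-2 \right)} + 0 \right)}\right)^{2} = \left(55 - \left(9 - 15 \left(\frac{2}{5} + \frac{1}{5} \cdot 6\right)\right)\right)^{2} = \left(55 - \left(9 - 15 \left(\frac{2}{5} + \frac{6}{5}\right)\right)\right)^{2} = \left(55 + \left(-9 + 15 \cdot \frac{8}{5}\right)\right)^{2} = \left(55 + \left(-9 + 24\right)\right)^{2} = \left(55 + 15\right)^{2} = 70^{2} = 4900$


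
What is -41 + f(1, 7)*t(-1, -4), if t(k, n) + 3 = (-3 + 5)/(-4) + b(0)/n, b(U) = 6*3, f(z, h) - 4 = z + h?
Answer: -137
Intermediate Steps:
f(z, h) = 4 + h + z (f(z, h) = 4 + (z + h) = 4 + (h + z) = 4 + h + z)
b(U) = 18
t(k, n) = -7/2 + 18/n (t(k, n) = -3 + ((-3 + 5)/(-4) + 18/n) = -3 + (2*(-1/4) + 18/n) = -3 + (-1/2 + 18/n) = -7/2 + 18/n)
-41 + f(1, 7)*t(-1, -4) = -41 + (4 + 7 + 1)*(-7/2 + 18/(-4)) = -41 + 12*(-7/2 + 18*(-1/4)) = -41 + 12*(-7/2 - 9/2) = -41 + 12*(-8) = -41 - 96 = -137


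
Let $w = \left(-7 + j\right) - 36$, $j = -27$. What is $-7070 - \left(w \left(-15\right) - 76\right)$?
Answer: $-8044$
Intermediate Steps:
$w = -70$ ($w = \left(-7 - 27\right) - 36 = -34 - 36 = -70$)
$-7070 - \left(w \left(-15\right) - 76\right) = -7070 - \left(\left(-70\right) \left(-15\right) - 76\right) = -7070 - \left(1050 - 76\right) = -7070 - 974 = -8044$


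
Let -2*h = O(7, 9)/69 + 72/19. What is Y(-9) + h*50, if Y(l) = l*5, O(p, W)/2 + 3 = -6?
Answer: -58215/437 ≈ -133.22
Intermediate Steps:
O(p, W) = -18 (O(p, W) = -6 + 2*(-6) = -6 - 12 = -18)
Y(l) = 5*l
h = -771/437 (h = -(-18/69 + 72/19)/2 = -(-18*1/69 + 72*(1/19))/2 = -(-6/23 + 72/19)/2 = -½*1542/437 = -771/437 ≈ -1.7643)
Y(-9) + h*50 = 5*(-9) - 771/437*50 = -45 - 38550/437 = -58215/437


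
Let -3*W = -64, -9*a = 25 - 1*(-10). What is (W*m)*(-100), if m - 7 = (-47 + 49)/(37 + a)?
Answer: -6732800/447 ≈ -15062.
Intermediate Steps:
a = -35/9 (a = -(25 - 1*(-10))/9 = -(25 + 10)/9 = -⅑*35 = -35/9 ≈ -3.8889)
W = 64/3 (W = -⅓*(-64) = 64/3 ≈ 21.333)
m = 1052/149 (m = 7 + (-47 + 49)/(37 - 35/9) = 7 + 2/(298/9) = 7 + 2*(9/298) = 7 + 9/149 = 1052/149 ≈ 7.0604)
(W*m)*(-100) = ((64/3)*(1052/149))*(-100) = (67328/447)*(-100) = -6732800/447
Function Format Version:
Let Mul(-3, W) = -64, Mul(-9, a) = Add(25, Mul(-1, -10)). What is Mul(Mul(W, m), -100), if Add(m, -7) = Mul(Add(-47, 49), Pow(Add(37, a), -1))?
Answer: Rational(-6732800, 447) ≈ -15062.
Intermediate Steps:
a = Rational(-35, 9) (a = Mul(Rational(-1, 9), Add(25, Mul(-1, -10))) = Mul(Rational(-1, 9), Add(25, 10)) = Mul(Rational(-1, 9), 35) = Rational(-35, 9) ≈ -3.8889)
W = Rational(64, 3) (W = Mul(Rational(-1, 3), -64) = Rational(64, 3) ≈ 21.333)
m = Rational(1052, 149) (m = Add(7, Mul(Add(-47, 49), Pow(Add(37, Rational(-35, 9)), -1))) = Add(7, Mul(2, Pow(Rational(298, 9), -1))) = Add(7, Mul(2, Rational(9, 298))) = Add(7, Rational(9, 149)) = Rational(1052, 149) ≈ 7.0604)
Mul(Mul(W, m), -100) = Mul(Mul(Rational(64, 3), Rational(1052, 149)), -100) = Mul(Rational(67328, 447), -100) = Rational(-6732800, 447)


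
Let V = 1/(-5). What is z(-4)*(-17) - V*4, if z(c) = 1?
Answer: -81/5 ≈ -16.200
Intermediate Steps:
V = -1/5 ≈ -0.20000
z(-4)*(-17) - V*4 = 1*(-17) - (-1)*4/5 = -17 - 1*(-4/5) = -17 + 4/5 = -81/5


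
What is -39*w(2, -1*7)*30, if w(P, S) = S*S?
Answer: -57330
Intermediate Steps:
w(P, S) = S²
-39*w(2, -1*7)*30 = -39*(-1*7)²*30 = -39*(-7)²*30 = -39*49*30 = -1911*30 = -57330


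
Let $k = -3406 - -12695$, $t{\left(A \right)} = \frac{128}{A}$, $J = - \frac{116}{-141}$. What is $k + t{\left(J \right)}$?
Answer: $\frac{273893}{29} \approx 9444.6$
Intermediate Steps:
$J = \frac{116}{141}$ ($J = \left(-116\right) \left(- \frac{1}{141}\right) = \frac{116}{141} \approx 0.82269$)
$k = 9289$ ($k = -3406 + 12695 = 9289$)
$k + t{\left(J \right)} = 9289 + \frac{128}{\frac{116}{141}} = 9289 + 128 \cdot \frac{141}{116} = 9289 + \frac{4512}{29} = \frac{273893}{29}$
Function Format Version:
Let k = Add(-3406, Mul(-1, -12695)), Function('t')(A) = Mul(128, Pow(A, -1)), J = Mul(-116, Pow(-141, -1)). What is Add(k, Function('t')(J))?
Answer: Rational(273893, 29) ≈ 9444.6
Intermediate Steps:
J = Rational(116, 141) (J = Mul(-116, Rational(-1, 141)) = Rational(116, 141) ≈ 0.82269)
k = 9289 (k = Add(-3406, 12695) = 9289)
Add(k, Function('t')(J)) = Add(9289, Mul(128, Pow(Rational(116, 141), -1))) = Add(9289, Mul(128, Rational(141, 116))) = Add(9289, Rational(4512, 29)) = Rational(273893, 29)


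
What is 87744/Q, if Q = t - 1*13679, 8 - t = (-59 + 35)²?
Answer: -29248/4749 ≈ -6.1588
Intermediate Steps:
t = -568 (t = 8 - (-59 + 35)² = 8 - 1*(-24)² = 8 - 1*576 = 8 - 576 = -568)
Q = -14247 (Q = -568 - 1*13679 = -568 - 13679 = -14247)
87744/Q = 87744/(-14247) = 87744*(-1/14247) = -29248/4749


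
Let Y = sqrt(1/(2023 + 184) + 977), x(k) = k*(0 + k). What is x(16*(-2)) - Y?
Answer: 1024 - 4*sqrt(297426355)/2207 ≈ 992.74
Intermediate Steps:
x(k) = k**2 (x(k) = k*k = k**2)
Y = 4*sqrt(297426355)/2207 (Y = sqrt(1/2207 + 977) = sqrt(2156240/2207) = 4*sqrt(297426355)/2207 ≈ 31.257)
x(16*(-2)) - Y = (16*(-2))**2 - 4*sqrt(297426355)/2207 = (-32)**2 - 4*sqrt(297426355)/2207 = 1024 - 4*sqrt(297426355)/2207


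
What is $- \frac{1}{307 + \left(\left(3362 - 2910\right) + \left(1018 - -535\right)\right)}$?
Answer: $- \frac{1}{2312} \approx -0.00043253$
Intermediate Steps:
$- \frac{1}{307 + \left(\left(3362 - 2910\right) + \left(1018 - -535\right)\right)} = - \frac{1}{307 + \left(452 + \left(1018 + 535\right)\right)} = - \frac{1}{307 + \left(452 + 1553\right)} = - \frac{1}{307 + 2005} = - \frac{1}{2312}$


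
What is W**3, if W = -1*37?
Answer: -50653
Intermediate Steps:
W = -37
W**3 = (-37)**3 = -50653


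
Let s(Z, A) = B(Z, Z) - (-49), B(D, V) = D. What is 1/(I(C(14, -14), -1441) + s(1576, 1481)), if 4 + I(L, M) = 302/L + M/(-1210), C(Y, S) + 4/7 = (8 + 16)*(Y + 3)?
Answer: 39215/63643284 ≈ 0.00061617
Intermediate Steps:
C(Y, S) = 500/7 + 24*Y (C(Y, S) = -4/7 + (8 + 16)*(Y + 3) = -4/7 + 24*(3 + Y) = -4/7 + (72 + 24*Y) = 500/7 + 24*Y)
I(L, M) = -4 + 302/L - M/1210 (I(L, M) = -4 + (302/L + M/(-1210)) = -4 + (302/L + M*(-1/1210)) = -4 + (302/L - M/1210) = -4 + 302/L - M/1210)
s(Z, A) = 49 + Z (s(Z, A) = Z - (-49) = Z - 1*(-49) = Z + 49 = 49 + Z)
1/(I(C(14, -14), -1441) + s(1576, 1481)) = 1/((-4 + 302/(500/7 + 24*14) - 1/1210*(-1441)) + (49 + 1576)) = 1/((-4 + 302/(500/7 + 336) + 131/110) + 1625) = 1/((-4 + 302/(2852/7) + 131/110) + 1625) = 1/((-4 + 302*(7/2852) + 131/110) + 1625) = 1/((-4 + 1057/1426 + 131/110) + 1625) = 1/(-81091/39215 + 1625) = 1/(63643284/39215) = 39215/63643284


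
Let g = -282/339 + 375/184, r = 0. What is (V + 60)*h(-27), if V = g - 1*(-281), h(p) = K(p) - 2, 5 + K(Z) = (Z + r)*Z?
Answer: 2568569511/10396 ≈ 2.4707e+5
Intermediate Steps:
K(Z) = -5 + Z**2 (K(Z) = -5 + (Z + 0)*Z = -5 + Z*Z = -5 + Z**2)
h(p) = -7 + p**2 (h(p) = (-5 + p**2) - 2 = -7 + p**2)
g = 25079/20792 (g = -282*1/339 + 375*(1/184) = -94/113 + 375/184 = 25079/20792 ≈ 1.2062)
V = 5867631/20792 (V = 25079/20792 - 1*(-281) = 25079/20792 + 281 = 5867631/20792 ≈ 282.21)
(V + 60)*h(-27) = (5867631/20792 + 60)*(-7 + (-27)**2) = 7115151*(-7 + 729)/20792 = (7115151/20792)*722 = 2568569511/10396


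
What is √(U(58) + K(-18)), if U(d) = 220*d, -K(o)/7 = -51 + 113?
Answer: √12326 ≈ 111.02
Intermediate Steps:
K(o) = -434 (K(o) = -7*(-51 + 113) = -7*62 = -434)
√(U(58) + K(-18)) = √(220*58 - 434) = √(12760 - 434) = √12326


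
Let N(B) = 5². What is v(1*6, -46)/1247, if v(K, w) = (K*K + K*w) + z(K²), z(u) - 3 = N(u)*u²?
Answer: 32163/1247 ≈ 25.792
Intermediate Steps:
N(B) = 25
z(u) = 3 + 25*u²
v(K, w) = 3 + K² + 25*K⁴ + K*w (v(K, w) = (K*K + K*w) + (3 + 25*(K²)²) = (K² + K*w) + (3 + 25*K⁴) = 3 + K² + 25*K⁴ + K*w)
v(1*6, -46)/1247 = (3 + (1*6)² + 25*(1*6)⁴ + (1*6)*(-46))/1247 = (3 + 6² + 25*6⁴ + 6*(-46))*(1/1247) = (3 + 36 + 25*1296 - 276)*(1/1247) = (3 + 36 + 32400 - 276)*(1/1247) = 32163*(1/1247) = 32163/1247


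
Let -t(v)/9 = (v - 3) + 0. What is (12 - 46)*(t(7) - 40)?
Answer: 2584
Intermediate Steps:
t(v) = 27 - 9*v (t(v) = -9*((v - 3) + 0) = -9*((-3 + v) + 0) = -9*(-3 + v) = 27 - 9*v)
(12 - 46)*(t(7) - 40) = (12 - 46)*((27 - 9*7) - 40) = -34*((27 - 63) - 40) = -34*(-36 - 40) = -34*(-76) = 2584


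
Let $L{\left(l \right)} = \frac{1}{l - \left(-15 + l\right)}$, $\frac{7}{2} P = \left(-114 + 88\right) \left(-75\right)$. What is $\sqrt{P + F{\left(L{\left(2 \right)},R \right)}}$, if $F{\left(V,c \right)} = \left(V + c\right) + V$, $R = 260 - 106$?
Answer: $\frac{2 \sqrt{1960455}}{105} \approx 26.67$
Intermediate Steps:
$R = 154$
$P = \frac{3900}{7}$ ($P = \frac{2 \left(-114 + 88\right) \left(-75\right)}{7} = \frac{2 \left(\left(-26\right) \left(-75\right)\right)}{7} = \frac{2}{7} \cdot 1950 = \frac{3900}{7} \approx 557.14$)
$L{\left(l \right)} = \frac{1}{15}$
$F{\left(V,c \right)} = c + 2 V$
$\sqrt{P + F{\left(L{\left(2 \right)},R \right)}} = \sqrt{\frac{3900}{7} + \left(154 + 2 \cdot \frac{1}{15}\right)} = \sqrt{\frac{3900}{7} + \left(154 + \frac{2}{15}\right)} = \sqrt{\frac{3900}{7} + \frac{2312}{15}} = \sqrt{\frac{74684}{105}} = \frac{2 \sqrt{1960455}}{105}$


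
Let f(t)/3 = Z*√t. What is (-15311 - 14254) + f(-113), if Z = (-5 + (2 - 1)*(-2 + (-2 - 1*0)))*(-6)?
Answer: -29565 + 162*I*√113 ≈ -29565.0 + 1722.1*I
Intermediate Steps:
Z = 54 (Z = (-5 + 1*(-2 + (-2 + 0)))*(-6) = (-5 + 1*(-2 - 2))*(-6) = (-5 + 1*(-4))*(-6) = (-5 - 4)*(-6) = -9*(-6) = 54)
f(t) = 162*√t (f(t) = 3*(54*√t) = 162*√t)
(-15311 - 14254) + f(-113) = (-15311 - 14254) + 162*√(-113) = -29565 + 162*(I*√113) = -29565 + 162*I*√113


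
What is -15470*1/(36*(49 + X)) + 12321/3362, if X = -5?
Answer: -8123419/1331352 ≈ -6.1016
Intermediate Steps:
-15470*1/(36*(49 + X)) + 12321/3362 = -15470*1/(36*(49 - 5)) + 12321/3362 = -15470/(44*36) + 12321*(1/3362) = -15470/1584 + 12321/3362 = -15470*1/1584 + 12321/3362 = -7735/792 + 12321/3362 = -8123419/1331352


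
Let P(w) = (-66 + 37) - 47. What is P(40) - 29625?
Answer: -29701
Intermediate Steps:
P(w) = -76 (P(w) = -29 - 47 = -76)
P(40) - 29625 = -76 - 29625 = -29701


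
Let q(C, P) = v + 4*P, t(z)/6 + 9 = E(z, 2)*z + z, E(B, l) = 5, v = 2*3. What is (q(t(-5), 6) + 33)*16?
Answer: 1008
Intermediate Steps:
v = 6
t(z) = -54 + 36*z (t(z) = -54 + 6*(5*z + z) = -54 + 6*(6*z) = -54 + 36*z)
q(C, P) = 6 + 4*P
(q(t(-5), 6) + 33)*16 = ((6 + 4*6) + 33)*16 = ((6 + 24) + 33)*16 = (30 + 33)*16 = 63*16 = 1008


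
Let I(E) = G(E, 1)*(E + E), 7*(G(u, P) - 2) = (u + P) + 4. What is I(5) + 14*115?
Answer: 11510/7 ≈ 1644.3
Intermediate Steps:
G(u, P) = 18/7 + P/7 + u/7 (G(u, P) = 2 + ((u + P) + 4)/7 = 2 + ((P + u) + 4)/7 = 2 + (4 + P + u)/7 = 2 + (4/7 + P/7 + u/7) = 18/7 + P/7 + u/7)
I(E) = 2*E*(19/7 + E/7) (I(E) = (18/7 + (1/7)*1 + E/7)*(E + E) = (18/7 + 1/7 + E/7)*(2*E) = (19/7 + E/7)*(2*E) = 2*E*(19/7 + E/7))
I(5) + 14*115 = (2/7)*5*(19 + 5) + 14*115 = (2/7)*5*24 + 1610 = 240/7 + 1610 = 11510/7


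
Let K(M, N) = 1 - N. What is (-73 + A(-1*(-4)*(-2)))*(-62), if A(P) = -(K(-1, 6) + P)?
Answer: 3720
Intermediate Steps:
A(P) = 5 - P (A(P) = -((1 - 1*6) + P) = -((1 - 6) + P) = -(-5 + P) = 5 - P)
(-73 + A(-1*(-4)*(-2)))*(-62) = (-73 + (5 - (-1*(-4))*(-2)))*(-62) = (-73 + (5 - 4*(-2)))*(-62) = (-73 + (5 - 1*(-8)))*(-62) = (-73 + (5 + 8))*(-62) = (-73 + 13)*(-62) = -60*(-62) = 3720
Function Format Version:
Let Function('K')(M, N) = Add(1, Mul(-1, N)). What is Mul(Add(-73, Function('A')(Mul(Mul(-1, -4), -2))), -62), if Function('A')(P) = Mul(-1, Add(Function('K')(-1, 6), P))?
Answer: 3720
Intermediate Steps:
Function('A')(P) = Add(5, Mul(-1, P)) (Function('A')(P) = Mul(-1, Add(Add(1, Mul(-1, 6)), P)) = Mul(-1, Add(Add(1, -6), P)) = Mul(-1, Add(-5, P)) = Add(5, Mul(-1, P)))
Mul(Add(-73, Function('A')(Mul(Mul(-1, -4), -2))), -62) = Mul(Add(-73, Add(5, Mul(-1, Mul(Mul(-1, -4), -2)))), -62) = Mul(Add(-73, Add(5, Mul(-1, Mul(4, -2)))), -62) = Mul(Add(-73, Add(5, Mul(-1, -8))), -62) = Mul(Add(-73, Add(5, 8)), -62) = Mul(Add(-73, 13), -62) = Mul(-60, -62) = 3720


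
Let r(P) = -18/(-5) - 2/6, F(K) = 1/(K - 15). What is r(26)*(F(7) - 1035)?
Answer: -405769/120 ≈ -3381.4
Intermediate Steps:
F(K) = 1/(-15 + K)
r(P) = 49/15 (r(P) = -18*(-⅕) - 2*⅙ = 18/5 - ⅓ = 49/15)
r(26)*(F(7) - 1035) = 49*(1/(-15 + 7) - 1035)/15 = 49*(1/(-8) - 1035)/15 = 49*(-⅛ - 1035)/15 = (49/15)*(-8281/8) = -405769/120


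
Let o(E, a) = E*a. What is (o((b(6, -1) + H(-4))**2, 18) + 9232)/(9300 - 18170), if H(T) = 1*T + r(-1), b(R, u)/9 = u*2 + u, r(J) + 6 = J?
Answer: -17612/4435 ≈ -3.9711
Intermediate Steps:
r(J) = -6 + J
b(R, u) = 27*u (b(R, u) = 9*(u*2 + u) = 9*(2*u + u) = 9*(3*u) = 27*u)
H(T) = -7 + T (H(T) = 1*T + (-6 - 1) = T - 7 = -7 + T)
(o((b(6, -1) + H(-4))**2, 18) + 9232)/(9300 - 18170) = ((27*(-1) + (-7 - 4))**2*18 + 9232)/(9300 - 18170) = ((-27 - 11)**2*18 + 9232)/(-8870) = ((-38)**2*18 + 9232)*(-1/8870) = (1444*18 + 9232)*(-1/8870) = (25992 + 9232)*(-1/8870) = 35224*(-1/8870) = -17612/4435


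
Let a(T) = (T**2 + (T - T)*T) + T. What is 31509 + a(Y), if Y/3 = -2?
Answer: 31539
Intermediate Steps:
Y = -6 (Y = 3*(-2) = -6)
a(T) = T + T**2 (a(T) = (T**2 + 0*T) + T = (T**2 + 0) + T = T**2 + T = T + T**2)
31509 + a(Y) = 31509 - 6*(1 - 6) = 31509 - 6*(-5) = 31509 + 30 = 31539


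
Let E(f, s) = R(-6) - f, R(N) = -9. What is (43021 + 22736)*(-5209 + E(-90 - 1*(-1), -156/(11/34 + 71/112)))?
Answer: -337267653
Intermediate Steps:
E(f, s) = -9 - f
(43021 + 22736)*(-5209 + E(-90 - 1*(-1), -156/(11/34 + 71/112))) = (43021 + 22736)*(-5209 + (-9 - (-90 - 1*(-1)))) = 65757*(-5209 + (-9 - (-90 + 1))) = 65757*(-5209 + (-9 - 1*(-89))) = 65757*(-5209 + (-9 + 89)) = 65757*(-5209 + 80) = 65757*(-5129) = -337267653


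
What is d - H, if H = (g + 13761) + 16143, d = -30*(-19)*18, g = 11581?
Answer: -31225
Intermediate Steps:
d = 10260 (d = 570*18 = 10260)
H = 41485 (H = (11581 + 13761) + 16143 = 25342 + 16143 = 41485)
d - H = 10260 - 1*41485 = 10260 - 41485 = -31225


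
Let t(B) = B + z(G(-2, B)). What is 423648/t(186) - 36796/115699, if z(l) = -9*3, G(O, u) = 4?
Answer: 308237732/115699 ≈ 2664.1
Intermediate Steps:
z(l) = -27
t(B) = -27 + B (t(B) = B - 27 = -27 + B)
423648/t(186) - 36796/115699 = 423648/(-27 + 186) - 36796/115699 = 423648/159 - 36796*1/115699 = 423648*(1/159) - 36796/115699 = 141216/53 - 36796/115699 = 308237732/115699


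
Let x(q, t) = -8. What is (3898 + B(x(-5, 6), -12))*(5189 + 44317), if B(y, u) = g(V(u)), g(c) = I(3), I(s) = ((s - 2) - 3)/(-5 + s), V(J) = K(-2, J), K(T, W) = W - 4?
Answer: 193023894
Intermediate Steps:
K(T, W) = -4 + W
V(J) = -4 + J
I(s) = 1 (I(s) = ((-2 + s) - 3)/(-5 + s) = (-5 + s)/(-5 + s) = 1)
g(c) = 1
B(y, u) = 1
(3898 + B(x(-5, 6), -12))*(5189 + 44317) = (3898 + 1)*(5189 + 44317) = 3899*49506 = 193023894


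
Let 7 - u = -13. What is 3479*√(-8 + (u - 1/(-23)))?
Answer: 3479*√6371/23 ≈ 12073.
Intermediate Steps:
u = 20 (u = 7 - 1*(-13) = 7 + 13 = 20)
3479*√(-8 + (u - 1/(-23))) = 3479*√(-8 + (20 - 1/(-23))) = 3479*√(-8 + (20 - 1*(-1/23))) = 3479*√(-8 + (20 + 1/23)) = 3479*√(-8 + 461/23) = 3479*√(277/23) = 3479*(√6371/23) = 3479*√6371/23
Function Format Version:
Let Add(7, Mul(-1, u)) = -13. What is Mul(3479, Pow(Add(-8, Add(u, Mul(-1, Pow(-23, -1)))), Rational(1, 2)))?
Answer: Mul(Rational(3479, 23), Pow(6371, Rational(1, 2))) ≈ 12073.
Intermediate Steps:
u = 20 (u = Add(7, Mul(-1, -13)) = Add(7, 13) = 20)
Mul(3479, Pow(Add(-8, Add(u, Mul(-1, Pow(-23, -1)))), Rational(1, 2))) = Mul(3479, Pow(Add(-8, Add(20, Mul(-1, Pow(-23, -1)))), Rational(1, 2))) = Mul(3479, Pow(Add(-8, Add(20, Mul(-1, Rational(-1, 23)))), Rational(1, 2))) = Mul(3479, Pow(Add(-8, Add(20, Rational(1, 23))), Rational(1, 2))) = Mul(3479, Pow(Add(-8, Rational(461, 23)), Rational(1, 2))) = Mul(3479, Pow(Rational(277, 23), Rational(1, 2))) = Mul(3479, Mul(Rational(1, 23), Pow(6371, Rational(1, 2)))) = Mul(Rational(3479, 23), Pow(6371, Rational(1, 2)))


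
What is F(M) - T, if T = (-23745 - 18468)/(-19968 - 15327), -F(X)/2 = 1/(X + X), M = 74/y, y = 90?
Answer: -1050052/435305 ≈ -2.4122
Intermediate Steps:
M = 37/45 (M = 74/90 = 74*(1/90) = 37/45 ≈ 0.82222)
F(X) = -1/X (F(X) = -2/(X + X) = -2*1/(2*X) = -1/X)
T = 14071/11765 (T = -42213/(-35295) = -42213*(-1/35295) = 14071/11765 ≈ 1.1960)
F(M) - T = -1/37/45 - 1*14071/11765 = -1*45/37 - 14071/11765 = -45/37 - 14071/11765 = -1050052/435305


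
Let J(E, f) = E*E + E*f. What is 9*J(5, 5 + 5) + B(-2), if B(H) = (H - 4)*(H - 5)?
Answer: 717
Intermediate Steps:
B(H) = (-5 + H)*(-4 + H) (B(H) = (-4 + H)*(-5 + H) = (-5 + H)*(-4 + H))
J(E, f) = E² + E*f
9*J(5, 5 + 5) + B(-2) = 9*(5*(5 + (5 + 5))) + (20 + (-2)² - 9*(-2)) = 9*(5*(5 + 10)) + (20 + 4 + 18) = 9*(5*15) + 42 = 9*75 + 42 = 675 + 42 = 717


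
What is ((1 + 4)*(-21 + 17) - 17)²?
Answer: 1369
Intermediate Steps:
((1 + 4)*(-21 + 17) - 17)² = (5*(-4) - 17)² = (-20 - 17)² = (-37)² = 1369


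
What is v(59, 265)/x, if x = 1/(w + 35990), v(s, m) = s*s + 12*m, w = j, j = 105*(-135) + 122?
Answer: 146122357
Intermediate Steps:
j = -14053 (j = -14175 + 122 = -14053)
w = -14053
v(s, m) = s² + 12*m
x = 1/21937 (x = 1/(-14053 + 35990) = 1/21937 ≈ 4.5585e-5)
v(59, 265)/x = (59² + 12*265)/(1/21937) = (3481 + 3180)*21937 = 6661*21937 = 146122357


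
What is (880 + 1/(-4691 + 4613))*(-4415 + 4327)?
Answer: -3020116/39 ≈ -77439.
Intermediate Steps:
(880 + 1/(-4691 + 4613))*(-4415 + 4327) = (880 + 1/(-78))*(-88) = (880 - 1/78)*(-88) = (68639/78)*(-88) = -3020116/39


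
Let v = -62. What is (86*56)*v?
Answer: -298592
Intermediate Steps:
(86*56)*v = (86*56)*(-62) = 4816*(-62) = -298592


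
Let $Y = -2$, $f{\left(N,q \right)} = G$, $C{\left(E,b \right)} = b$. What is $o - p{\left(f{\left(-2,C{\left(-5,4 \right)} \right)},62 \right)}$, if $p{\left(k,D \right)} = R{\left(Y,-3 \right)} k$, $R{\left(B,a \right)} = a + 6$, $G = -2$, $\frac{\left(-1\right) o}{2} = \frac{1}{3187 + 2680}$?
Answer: $\frac{35200}{5867} \approx 5.9997$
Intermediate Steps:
$o = - \frac{2}{5867}$ ($o = - \frac{2}{3187 + 2680} = - \frac{2}{5867} \approx -0.00034089$)
$f{\left(N,q \right)} = -2$
$R{\left(B,a \right)} = 6 + a$
$p{\left(k,D \right)} = 3 k$ ($p{\left(k,D \right)} = \left(6 - 3\right) k = 3 k$)
$o - p{\left(f{\left(-2,C{\left(-5,4 \right)} \right)},62 \right)} = - \frac{2}{5867} - 3 \left(-2\right) = - \frac{2}{5867} - -6 = - \frac{2}{5867} + 6 = \frac{35200}{5867}$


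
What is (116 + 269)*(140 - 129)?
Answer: 4235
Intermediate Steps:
(116 + 269)*(140 - 129) = 385*11 = 4235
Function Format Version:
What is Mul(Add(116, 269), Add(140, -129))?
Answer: 4235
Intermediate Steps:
Mul(Add(116, 269), Add(140, -129)) = Mul(385, 11) = 4235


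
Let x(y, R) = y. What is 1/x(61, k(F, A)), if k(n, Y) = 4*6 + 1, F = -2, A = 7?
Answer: 1/61 ≈ 0.016393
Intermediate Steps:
k(n, Y) = 25 (k(n, Y) = 24 + 1 = 25)
1/x(61, k(F, A)) = 1/61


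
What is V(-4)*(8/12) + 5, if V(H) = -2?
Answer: 11/3 ≈ 3.6667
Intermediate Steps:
V(-4)*(8/12) + 5 = -16/12 + 5 = -2*⅔ + 5 = -4/3 + 5 = 11/3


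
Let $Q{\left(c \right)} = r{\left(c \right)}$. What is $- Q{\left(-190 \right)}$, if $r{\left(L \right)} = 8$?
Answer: $-8$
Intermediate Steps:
$Q{\left(c \right)} = 8$
$- Q{\left(-190 \right)} = \left(-1\right) 8 = -8$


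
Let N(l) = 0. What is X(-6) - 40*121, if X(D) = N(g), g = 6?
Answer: -4840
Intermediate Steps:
X(D) = 0
X(-6) - 40*121 = 0 - 40*121 = 0 - 4840 = -4840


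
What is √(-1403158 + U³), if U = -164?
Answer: 17*I*√20118 ≈ 2411.2*I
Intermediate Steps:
√(-1403158 + U³) = √(-1403158 + (-164)³) = √(-1403158 - 4410944) = √(-5814102) = 17*I*√20118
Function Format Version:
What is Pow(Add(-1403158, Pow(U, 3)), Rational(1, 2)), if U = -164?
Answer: Mul(17, I, Pow(20118, Rational(1, 2))) ≈ Mul(2411.2, I)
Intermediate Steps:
Pow(Add(-1403158, Pow(U, 3)), Rational(1, 2)) = Pow(Add(-1403158, Pow(-164, 3)), Rational(1, 2)) = Pow(Add(-1403158, -4410944), Rational(1, 2)) = Pow(-5814102, Rational(1, 2)) = Mul(17, I, Pow(20118, Rational(1, 2)))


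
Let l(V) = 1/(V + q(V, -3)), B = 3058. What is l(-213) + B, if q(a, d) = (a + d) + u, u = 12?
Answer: 1275185/417 ≈ 3058.0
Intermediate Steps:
q(a, d) = 12 + a + d (q(a, d) = (a + d) + 12 = 12 + a + d)
l(V) = 1/(9 + 2*V) (l(V) = 1/(V + (12 + V - 3)) = 1/(V + (9 + V)) = 1/(9 + 2*V))
l(-213) + B = 1/(9 + 2*(-213)) + 3058 = 1/(9 - 426) + 3058 = 1/(-417) + 3058 = -1/417 + 3058 = 1275185/417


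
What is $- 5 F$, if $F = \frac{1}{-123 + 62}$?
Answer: $\frac{5}{61} \approx 0.081967$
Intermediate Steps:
$F = - \frac{1}{61}$ ($F = \frac{1}{-61} = - \frac{1}{61} \approx -0.016393$)
$- 5 F = \left(-5\right) \left(- \frac{1}{61}\right) = \frac{5}{61}$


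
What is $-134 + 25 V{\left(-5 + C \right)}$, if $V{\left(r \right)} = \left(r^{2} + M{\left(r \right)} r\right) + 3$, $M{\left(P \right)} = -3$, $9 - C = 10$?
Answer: $1291$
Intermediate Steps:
$C = -1$ ($C = 9 - 10 = -1$)
$V{\left(r \right)} = 3 + r^{2} - 3 r$ ($V{\left(r \right)} = \left(r^{2} - 3 r\right) + 3 = 3 + r^{2} - 3 r$)
$-134 + 25 V{\left(-5 + C \right)} = -134 + 25 \left(3 + \left(-5 - 1\right)^{2} - 3 \left(-5 - 1\right)\right) = -134 + 25 \left(3 + \left(-6\right)^{2} - -18\right) = -134 + 25 \left(3 + 36 + 18\right) = -134 + 25 \cdot 57 = -134 + 1425 = 1291$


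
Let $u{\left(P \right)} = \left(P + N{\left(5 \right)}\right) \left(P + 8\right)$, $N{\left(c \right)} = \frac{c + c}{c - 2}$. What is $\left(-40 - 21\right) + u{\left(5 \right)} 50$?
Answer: $\frac{16067}{3} \approx 5355.7$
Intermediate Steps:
$N{\left(c \right)} = \frac{2 c}{-2 + c}$
$u{\left(P \right)} = \left(8 + P\right) \left(\frac{10}{3} + P\right)$ ($u{\left(P \right)} = \left(P + 2 \cdot 5 \frac{1}{-2 + 5}\right) \left(P + 8\right) = \left(P + 2 \cdot 5 \cdot \frac{1}{3}\right) \left(8 + P\right) = \left(P + \frac{10}{3}\right) \left(8 + P\right) = \left(\frac{10}{3} + P\right) \left(8 + P\right) = \left(8 + P\right) \left(\frac{10}{3} + P\right)$)
$\left(-40 - 21\right) + u{\left(5 \right)} 50 = \left(-40 - 21\right) + \left(\frac{80}{3} + 5^{2} + \frac{34}{3} \cdot 5\right) 50 = -61 + \left(\frac{80}{3} + 25 + \frac{170}{3}\right) 50 = -61 + \frac{325}{3} \cdot 50 = -61 + \frac{16250}{3} = \frac{16067}{3}$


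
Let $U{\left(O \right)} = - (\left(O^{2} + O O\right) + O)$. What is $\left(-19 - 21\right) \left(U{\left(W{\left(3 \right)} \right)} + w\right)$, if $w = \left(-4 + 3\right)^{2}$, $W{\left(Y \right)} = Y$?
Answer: $800$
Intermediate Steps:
$w = 1$ ($w = \left(-1\right)^{2} = 1$)
$U{\left(O \right)} = - O - 2 O^{2}$ ($U{\left(O \right)} = - (\left(O^{2} + O^{2}\right) + O) = - (2 O^{2} + O) = - (O + 2 O^{2}) = - O - 2 O^{2}$)
$\left(-19 - 21\right) \left(U{\left(W{\left(3 \right)} \right)} + w\right) = \left(-19 - 21\right) \left(\left(-1\right) 3 \left(1 + 2 \cdot 3\right) + 1\right) = - 40 \left(\left(-1\right) 3 \left(1 + 6\right) + 1\right) = - 40 \left(\left(-1\right) 3 \cdot 7 + 1\right) = - 40 \left(-21 + 1\right) = \left(-40\right) \left(-20\right) = 800$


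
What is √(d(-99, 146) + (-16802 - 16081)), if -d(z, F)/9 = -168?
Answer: I*√31371 ≈ 177.12*I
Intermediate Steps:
d(z, F) = 1512 (d(z, F) = -9*(-168) = 1512)
√(d(-99, 146) + (-16802 - 16081)) = √(1512 + (-16802 - 16081)) = √(1512 - 32883) = √(-31371) = I*√31371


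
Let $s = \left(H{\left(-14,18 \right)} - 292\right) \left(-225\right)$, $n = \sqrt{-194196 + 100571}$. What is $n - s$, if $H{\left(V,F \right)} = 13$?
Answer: $-62775 + 5 i \sqrt{3745} \approx -62775.0 + 305.98 i$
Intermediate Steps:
$n = 5 i \sqrt{3745}$ ($n = \sqrt{-93625} = 5 i \sqrt{3745} \approx 305.98 i$)
$s = 62775$ ($s = \left(13 - 292\right) \left(-225\right) = \left(-279\right) \left(-225\right) = 62775$)
$n - s = 5 i \sqrt{3745} - 62775 = -62775 + 5 i \sqrt{3745}$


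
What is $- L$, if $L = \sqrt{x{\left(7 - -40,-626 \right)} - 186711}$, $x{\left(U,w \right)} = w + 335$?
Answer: $- 3 i \sqrt{20778} \approx - 432.44 i$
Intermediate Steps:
$x{\left(U,w \right)} = 335 + w$
$L = 3 i \sqrt{20778}$ ($L = \sqrt{\left(335 - 626\right) - 186711} = \sqrt{-291 - 186711} = \sqrt{-187002} = 3 i \sqrt{20778} \approx 432.44 i$)
$- L = - 3 i \sqrt{20778}$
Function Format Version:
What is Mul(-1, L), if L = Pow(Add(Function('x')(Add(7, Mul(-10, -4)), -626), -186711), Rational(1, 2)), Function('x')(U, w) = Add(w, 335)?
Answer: Mul(-3, I, Pow(20778, Rational(1, 2))) ≈ Mul(-432.44, I)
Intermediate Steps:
Function('x')(U, w) = Add(335, w)
L = Mul(3, I, Pow(20778, Rational(1, 2))) (L = Pow(Add(Add(335, -626), -186711), Rational(1, 2)) = Pow(Add(-291, -186711), Rational(1, 2)) = Pow(-187002, Rational(1, 2)) = Mul(3, I, Pow(20778, Rational(1, 2))) ≈ Mul(432.44, I))
Mul(-1, L) = Mul(-1, Mul(3, I, Pow(20778, Rational(1, 2)))) = Mul(-3, I, Pow(20778, Rational(1, 2)))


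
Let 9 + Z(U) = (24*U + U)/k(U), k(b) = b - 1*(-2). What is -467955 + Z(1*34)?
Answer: -8422927/18 ≈ -4.6794e+5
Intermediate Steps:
k(b) = 2 + b (k(b) = b + 2 = 2 + b)
Z(U) = -9 + 25*U/(2 + U) (Z(U) = -9 + (24*U + U)/(2 + U) = -9 + (25*U)/(2 + U) = -9 + 25*U/(2 + U))
-467955 + Z(1*34) = -467955 + 2*(-9 + 8*(1*34))/(2 + 1*34) = -467955 + 2*(-9 + 8*34)/(2 + 34) = -467955 + 2*(-9 + 272)/36 = -467955 + 2*(1/36)*263 = -467955 + 263/18 = -8422927/18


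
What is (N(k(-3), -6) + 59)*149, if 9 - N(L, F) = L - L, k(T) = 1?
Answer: 10132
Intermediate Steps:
N(L, F) = 9 (N(L, F) = 9 - (L - L) = 9 - 1*0 = 9 + 0 = 9)
(N(k(-3), -6) + 59)*149 = (9 + 59)*149 = 68*149 = 10132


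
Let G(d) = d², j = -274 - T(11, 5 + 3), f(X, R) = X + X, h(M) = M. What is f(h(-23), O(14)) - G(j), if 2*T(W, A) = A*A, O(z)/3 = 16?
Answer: -93682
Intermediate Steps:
O(z) = 48 (O(z) = 3*16 = 48)
f(X, R) = 2*X
T(W, A) = A²/2 (T(W, A) = (A*A)/2 = A²/2)
j = -306 (j = -274 - (5 + 3)²/2 = -274 - 8²/2 = -274 - 64/2 = -274 - 1*32 = -274 - 32 = -306)
f(h(-23), O(14)) - G(j) = 2*(-23) - 1*(-306)² = -46 - 1*93636 = -46 - 93636 = -93682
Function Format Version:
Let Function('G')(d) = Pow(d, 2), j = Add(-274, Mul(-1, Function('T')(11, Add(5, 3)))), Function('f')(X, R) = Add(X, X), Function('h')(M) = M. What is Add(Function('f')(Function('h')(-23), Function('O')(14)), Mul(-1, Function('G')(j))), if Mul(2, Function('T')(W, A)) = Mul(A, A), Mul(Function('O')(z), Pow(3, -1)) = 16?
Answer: -93682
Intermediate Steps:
Function('O')(z) = 48 (Function('O')(z) = Mul(3, 16) = 48)
Function('f')(X, R) = Mul(2, X)
Function('T')(W, A) = Mul(Rational(1, 2), Pow(A, 2)) (Function('T')(W, A) = Mul(Rational(1, 2), Mul(A, A)) = Mul(Rational(1, 2), Pow(A, 2)))
j = -306 (j = Add(-274, Mul(-1, Mul(Rational(1, 2), Pow(Add(5, 3), 2)))) = Add(-274, Mul(-1, Mul(Rational(1, 2), Pow(8, 2)))) = Add(-274, Mul(-1, Mul(Rational(1, 2), 64))) = Add(-274, Mul(-1, 32)) = Add(-274, -32) = -306)
Add(Function('f')(Function('h')(-23), Function('O')(14)), Mul(-1, Function('G')(j))) = Add(Mul(2, -23), Mul(-1, Pow(-306, 2))) = Add(-46, Mul(-1, 93636)) = Add(-46, -93636) = -93682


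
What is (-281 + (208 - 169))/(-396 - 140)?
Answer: 121/268 ≈ 0.45149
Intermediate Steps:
(-281 + (208 - 169))/(-396 - 140) = (-281 + 39)/(-536) = -242*(-1/536) = 121/268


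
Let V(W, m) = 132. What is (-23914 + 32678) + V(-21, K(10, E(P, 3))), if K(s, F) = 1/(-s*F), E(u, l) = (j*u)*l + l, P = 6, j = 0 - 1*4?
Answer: 8896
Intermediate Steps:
j = -4 (j = 0 - 4 = -4)
E(u, l) = l - 4*l*u (E(u, l) = (-4*u)*l + l = -4*l*u + l = l - 4*l*u)
K(s, F) = -1/(F*s) (K(s, F) = 1/(-F*s) = -1/(F*s))
(-23914 + 32678) + V(-21, K(10, E(P, 3))) = (-23914 + 32678) + 132 = 8764 + 132 = 8896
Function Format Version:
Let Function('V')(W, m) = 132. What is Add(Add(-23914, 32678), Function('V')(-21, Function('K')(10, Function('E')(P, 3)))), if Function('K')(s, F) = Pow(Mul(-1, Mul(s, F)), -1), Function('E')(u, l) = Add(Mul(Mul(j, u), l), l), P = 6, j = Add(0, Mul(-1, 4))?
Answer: 8896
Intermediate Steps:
j = -4 (j = Add(0, -4) = -4)
Function('E')(u, l) = Add(l, Mul(-4, l, u)) (Function('E')(u, l) = Add(Mul(Mul(-4, u), l), l) = Add(Mul(-4, l, u), l) = Add(l, Mul(-4, l, u)))
Function('K')(s, F) = Mul(-1, Pow(F, -1), Pow(s, -1)) (Function('K')(s, F) = Pow(Mul(-1, Mul(F, s)), -1) = Pow(Mul(-1, F, s), -1) = Mul(-1, Pow(F, -1), Pow(s, -1)))
Add(Add(-23914, 32678), Function('V')(-21, Function('K')(10, Function('E')(P, 3)))) = Add(Add(-23914, 32678), 132) = Add(8764, 132) = 8896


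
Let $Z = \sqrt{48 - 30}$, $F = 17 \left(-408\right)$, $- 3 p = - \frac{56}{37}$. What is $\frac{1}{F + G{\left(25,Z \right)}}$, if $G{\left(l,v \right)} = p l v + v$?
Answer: $- \frac{4747692}{32927708591} - \frac{55907 \sqrt{2}}{65855417182} \approx -0.00014539$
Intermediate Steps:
$p = \frac{56}{111}$ ($p = - \frac{\left(-56\right) \frac{1}{37}}{3} = \left(- \frac{1}{3}\right) \left(- \frac{56}{37}\right) = \frac{56}{111} \approx 0.5045$)
$F = -6936$
$Z = 3 \sqrt{2}$ ($Z = \sqrt{18} = 3 \sqrt{2} \approx 4.2426$)
$G{\left(l,v \right)} = v + \frac{56 l v}{111}$ ($G{\left(l,v \right)} = \frac{56 l}{111} v + v = \frac{56 l v}{111} + v = v + \frac{56 l v}{111}$)
$\frac{1}{F + G{\left(25,Z \right)}} = \frac{1}{-6936 + \frac{3 \sqrt{2} \left(111 + 56 \cdot 25\right)}{111}} = \frac{1}{-6936 + \frac{3 \sqrt{2} \left(111 + 1400\right)}{111}} = \frac{1}{-6936 + \frac{1}{111} \cdot 3 \sqrt{2} \cdot 1511} = \frac{1}{-6936 + \frac{1511 \sqrt{2}}{37}}$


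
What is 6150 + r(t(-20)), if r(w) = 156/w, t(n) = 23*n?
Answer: 707211/115 ≈ 6149.7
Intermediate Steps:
6150 + r(t(-20)) = 6150 + 156/((23*(-20))) = 6150 + 156/(-460) = 6150 + 156*(-1/460) = 6150 - 39/115 = 707211/115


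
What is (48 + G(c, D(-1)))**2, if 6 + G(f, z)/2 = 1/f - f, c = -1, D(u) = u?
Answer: 1296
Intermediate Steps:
G(f, z) = -12 - 2*f + 2/f (G(f, z) = -12 + 2*(1/f - f) = -12 + (-2*f + 2/f) = -12 - 2*f + 2/f)
(48 + G(c, D(-1)))**2 = (48 + (-12 - 2*(-1) + 2/(-1)))**2 = (48 + (-12 + 2 + 2*(-1)))**2 = (48 + (-12 + 2 - 2))**2 = (48 - 12)**2 = 36**2 = 1296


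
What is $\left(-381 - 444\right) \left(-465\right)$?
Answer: $383625$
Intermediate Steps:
$\left(-381 - 444\right) \left(-465\right) = \left(-825\right) \left(-465\right) = 383625$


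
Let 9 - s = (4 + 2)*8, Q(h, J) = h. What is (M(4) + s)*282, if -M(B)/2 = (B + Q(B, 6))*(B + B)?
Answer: -47094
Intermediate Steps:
s = -39 (s = 9 - (4 + 2)*8 = 9 - 6*8 = 9 - 1*48 = 9 - 48 = -39)
M(B) = -8*B**2 (M(B) = -2*(B + B)*(B + B) = -2*2*B*2*B = -8*B**2)
(M(4) + s)*282 = (-8*4**2 - 39)*282 = (-8*16 - 39)*282 = (-128 - 39)*282 = -167*282 = -47094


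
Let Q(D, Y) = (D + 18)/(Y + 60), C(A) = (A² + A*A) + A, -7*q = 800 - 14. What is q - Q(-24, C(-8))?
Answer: -23573/210 ≈ -112.25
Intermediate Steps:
q = -786/7 (q = -(800 - 14)/7 = -⅐*786 = -786/7 ≈ -112.29)
C(A) = A + 2*A² (C(A) = (A² + A²) + A = 2*A² + A = A + 2*A²)
Q(D, Y) = (18 + D)/(60 + Y)
q - Q(-24, C(-8)) = -786/7 - (18 - 24)/(60 - 8*(1 + 2*(-8))) = -786/7 - (-6)/(60 - 8*(1 - 16)) = -786/7 - (-6)/(60 - 8*(-15)) = -786/7 - (-6)/(60 + 120) = -786/7 - (-6)/180 = -786/7 - 1*(-1/30) = -786/7 + 1/30 = -23573/210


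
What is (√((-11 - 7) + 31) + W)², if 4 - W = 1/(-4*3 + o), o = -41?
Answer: 81886/2809 + 426*√13/53 ≈ 58.132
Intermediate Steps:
W = 213/53 (W = 4 - 1/(-4*3 - 41) = 4 - 1/(-12 - 41) = 4 - 1/(-53) = 4 - 1*(-1/53) = 4 + 1/53 = 213/53 ≈ 4.0189)
(√((-11 - 7) + 31) + W)² = (√((-11 - 7) + 31) + 213/53)² = (√(-18 + 31) + 213/53)² = (√13 + 213/53)² = (213/53 + √13)²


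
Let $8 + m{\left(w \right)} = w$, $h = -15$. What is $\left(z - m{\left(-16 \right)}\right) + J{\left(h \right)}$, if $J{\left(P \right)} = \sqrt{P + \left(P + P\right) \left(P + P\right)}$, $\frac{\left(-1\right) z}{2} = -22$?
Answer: $68 + \sqrt{885} \approx 97.749$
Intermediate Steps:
$z = 44$ ($z = \left(-2\right) \left(-22\right) = 44$)
$m{\left(w \right)} = -8 + w$
$J{\left(P \right)} = \sqrt{P + 4 P^{2}}$ ($J{\left(P \right)} = \sqrt{P + 2 P 2 P} = \sqrt{P + 4 P^{2}}$)
$\left(z - m{\left(-16 \right)}\right) + J{\left(h \right)} = \left(44 - \left(-8 - 16\right)\right) + \sqrt{- 15 \left(1 + 4 \left(-15\right)\right)} = \left(44 - -24\right) + \sqrt{- 15 \left(1 - 60\right)} = \left(44 + 24\right) + \sqrt{\left(-15\right) \left(-59\right)} = 68 + \sqrt{885}$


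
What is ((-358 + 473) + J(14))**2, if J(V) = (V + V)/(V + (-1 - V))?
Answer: 7569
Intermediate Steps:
J(V) = -2*V (J(V) = (2*V)/(-1) = (2*V)*(-1) = -2*V)
((-358 + 473) + J(14))**2 = ((-358 + 473) - 2*14)**2 = (115 - 28)**2 = 87**2 = 7569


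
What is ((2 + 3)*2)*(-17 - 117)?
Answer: -1340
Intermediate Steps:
((2 + 3)*2)*(-17 - 117) = (5*2)*(-134) = 10*(-134) = -1340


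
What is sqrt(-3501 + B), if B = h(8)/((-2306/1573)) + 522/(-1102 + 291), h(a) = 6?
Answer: I*sqrt(3065346598558314)/935083 ≈ 59.209*I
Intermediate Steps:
B = -4428975/935083 (B = 6/((-2306/1573)) + 522/(-1102 + 291) = 6/((-2306*1/1573)) + 522/(-811) = 6/(-2306/1573) + 522*(-1/811) = 6*(-1573/2306) - 522/811 = -4719/1153 - 522/811 = -4428975/935083 ≈ -4.7365)
sqrt(-3501 + B) = sqrt(-3501 - 4428975/935083) = sqrt(-3278154558/935083) = I*sqrt(3065346598558314)/935083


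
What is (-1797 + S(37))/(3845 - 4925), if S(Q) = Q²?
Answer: 107/270 ≈ 0.39630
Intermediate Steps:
(-1797 + S(37))/(3845 - 4925) = (-1797 + 37²)/(3845 - 4925) = (-1797 + 1369)/(-1080) = -428*(-1/1080) = 107/270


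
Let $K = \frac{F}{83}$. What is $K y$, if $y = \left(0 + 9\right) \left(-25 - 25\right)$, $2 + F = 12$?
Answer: $- \frac{4500}{83} \approx -54.217$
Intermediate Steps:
$F = 10$ ($F = -2 + 12 = 10$)
$K = \frac{10}{83} \approx 0.12048$
$y = -450$ ($y = 9 \left(-50\right) = -450$)
$K y = \frac{10}{83} \left(-450\right) = - \frac{4500}{83}$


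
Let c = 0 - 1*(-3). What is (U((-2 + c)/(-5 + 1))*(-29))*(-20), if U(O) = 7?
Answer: 4060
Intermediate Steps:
c = 3 (c = 0 + 3 = 3)
(U((-2 + c)/(-5 + 1))*(-29))*(-20) = (7*(-29))*(-20) = -203*(-20) = 4060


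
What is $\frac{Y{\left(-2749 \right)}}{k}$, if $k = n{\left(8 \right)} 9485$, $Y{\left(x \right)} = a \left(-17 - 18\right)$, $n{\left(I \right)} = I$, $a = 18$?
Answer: $- \frac{9}{1084} \approx -0.0083026$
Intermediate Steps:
$Y{\left(x \right)} = -630$ ($Y{\left(x \right)} = 18 \left(-17 - 18\right) = 18 \left(-35\right) = -630$)
$k = 75880$ ($k = 8 \cdot 9485 = 75880$)
$\frac{Y{\left(-2749 \right)}}{k} = - \frac{630}{75880} = \left(-630\right) \frac{1}{75880} = - \frac{9}{1084}$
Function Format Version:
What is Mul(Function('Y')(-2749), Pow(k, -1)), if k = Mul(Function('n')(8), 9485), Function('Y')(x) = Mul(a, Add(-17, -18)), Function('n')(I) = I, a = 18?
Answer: Rational(-9, 1084) ≈ -0.0083026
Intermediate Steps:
Function('Y')(x) = -630 (Function('Y')(x) = Mul(18, Add(-17, -18)) = Mul(18, -35) = -630)
k = 75880 (k = Mul(8, 9485) = 75880)
Mul(Function('Y')(-2749), Pow(k, -1)) = Mul(-630, Pow(75880, -1)) = Mul(-630, Rational(1, 75880)) = Rational(-9, 1084)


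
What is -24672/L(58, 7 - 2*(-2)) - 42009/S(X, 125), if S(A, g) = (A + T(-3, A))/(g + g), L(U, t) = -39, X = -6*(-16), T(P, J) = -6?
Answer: -4526303/39 ≈ -1.1606e+5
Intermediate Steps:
X = 96
S(A, g) = (-6 + A)/(2*g) (S(A, g) = (A - 6)/(g + g) = (-6 + A)/((2*g)) = (-6 + A)*(1/(2*g)) = (-6 + A)/(2*g))
-24672/L(58, 7 - 2*(-2)) - 42009/S(X, 125) = -24672/(-39) - 42009*250/(-6 + 96) = -24672*(-1/39) - 42009/((1/2)*(1/125)*90) = 8224/13 - 42009/9/25 = 8224/13 - 42009*25/9 = 8224/13 - 350075/3 = -4526303/39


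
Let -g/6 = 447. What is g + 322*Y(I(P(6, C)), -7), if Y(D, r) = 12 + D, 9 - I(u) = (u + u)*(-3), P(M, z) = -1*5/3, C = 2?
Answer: 860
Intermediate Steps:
g = -2682 (g = -6*447 = -2682)
P(M, z) = -5/3 (P(M, z) = -5*1/3 = -5/3)
I(u) = 9 + 6*u (I(u) = 9 - (u + u)*(-3) = 9 - 2*u*(-3) = 9 - (-6)*u = 9 + 6*u)
g + 322*Y(I(P(6, C)), -7) = -2682 + 322*(12 + (9 + 6*(-5/3))) = -2682 + 322*(12 + (9 - 10)) = -2682 + 322*(12 - 1) = -2682 + 322*11 = -2682 + 3542 = 860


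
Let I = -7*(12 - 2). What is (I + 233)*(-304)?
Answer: -49552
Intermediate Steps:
I = -70 (I = -7*10 = -70)
(I + 233)*(-304) = (-70 + 233)*(-304) = 163*(-304) = -49552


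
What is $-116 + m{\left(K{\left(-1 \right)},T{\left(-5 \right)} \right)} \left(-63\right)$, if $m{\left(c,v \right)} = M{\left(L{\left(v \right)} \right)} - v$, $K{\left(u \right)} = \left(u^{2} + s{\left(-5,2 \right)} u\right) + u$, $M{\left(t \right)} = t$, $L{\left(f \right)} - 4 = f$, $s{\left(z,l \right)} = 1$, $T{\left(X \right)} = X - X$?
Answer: $-368$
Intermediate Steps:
$T{\left(X \right)} = 0$
$L{\left(f \right)} = 4 + f$
$K{\left(u \right)} = u^{2} + 2 u$ ($K{\left(u \right)} = \left(u^{2} + 1 u\right) + u = \left(u^{2} + u\right) + u = \left(u + u^{2}\right) + u = u^{2} + 2 u$)
$m{\left(c,v \right)} = 4$ ($m{\left(c,v \right)} = \left(4 + v\right) - v = 4$)
$-116 + m{\left(K{\left(-1 \right)},T{\left(-5 \right)} \right)} \left(-63\right) = -116 + 4 \left(-63\right) = -116 - 252 = -368$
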